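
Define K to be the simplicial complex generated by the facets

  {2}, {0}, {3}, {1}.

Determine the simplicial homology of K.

H_0 = Z^4.

K has 4 vertices.
rank ∂_0 = 0, rank ∂_1 = 0 ⇒ b_0 = 4 − 0 − 0 = 4. So H_0 = Z^4.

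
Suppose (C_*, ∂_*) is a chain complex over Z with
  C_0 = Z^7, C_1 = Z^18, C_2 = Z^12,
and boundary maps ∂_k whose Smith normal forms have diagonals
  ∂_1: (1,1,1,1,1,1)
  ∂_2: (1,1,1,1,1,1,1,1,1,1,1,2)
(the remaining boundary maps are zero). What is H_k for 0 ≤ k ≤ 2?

H_0: b_0 = 7 − 0 − 6 = 1; torsion from ∂_1 factors > 1: none. So H_0 = Z.
H_1: b_1 = 18 − 6 − 12 = 0; torsion from ∂_2 factors > 1: [2]. So H_1 = Z/2Z.
H_2: b_2 = 12 − 12 − 0 = 0; torsion from ∂_3 factors > 1: none. So H_2 = 0.

H_0 = Z,  H_1 = Z/2Z,  H_2 = 0.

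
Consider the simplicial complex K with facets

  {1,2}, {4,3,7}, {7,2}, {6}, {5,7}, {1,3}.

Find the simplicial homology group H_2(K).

H_2 = 0.

Order the vertices as 1 < 2 < 3 < 4 < 5 < 6 < 7. Listing each simplex with vertices in this order, K has dimension 2 with simplices:

  0-simplices (7): [1], [2], [3], [4], [5], [6], [7]
  1-simplices (7): [1,2], [1,3], [2,7], [3,4], [3,7], [4,7], [5,7]
  2-simplices (1): [3,4,7]

Hence C_0 ≅ Z^7, C_1 ≅ Z^7, C_2 ≅ Z^1.

∂_1: C_1 → C_0 is given by ∂[p,q] = [q] − [p].
This gives a 7×7 integer matrix of rank 5; reducing to Smith normal form yields diagonal entries (1,1,1,1,1).

The boundary map ∂_2: C_2 → C_1 sends each 2-simplex [p,q,r] to [q,r] − [p,r] + [p,q]. For instance
  ∂[3,4,7] = [4,7] − [3,7] + [3,4].
The 7×1 boundary matrix has rank 1 and Smith normal form diag(1).

Now H_k = ker ∂_k / im ∂_{k+1}, so:

  H_2: rank ker ∂_2 − rank ∂_3 = (1 − 1) − 0 = 0, and there is no ∂_3, so H_2 ≅ 0.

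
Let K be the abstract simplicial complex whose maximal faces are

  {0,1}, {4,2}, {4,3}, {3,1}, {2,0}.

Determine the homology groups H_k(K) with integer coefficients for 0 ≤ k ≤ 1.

H_0 ≅ Z,  H_1 ≅ Z.

We work with the vertex ordering 0 < 1 < 2 < 3 < 4. The simplices of K, each written with vertices in increasing order, are:

  0-simplices (5): [0], [1], [2], [3], [4]
  1-simplices (5): [0,1], [0,2], [1,3], [2,4], [3,4]

Hence C_0 ≅ Z^5, C_1 ≅ Z^5.

The boundary map ∂_1: C_1 → C_0 is given by ∂[p,q] = [q] − [p]. For instance
  ∂[0,2] = [2] − [0].
The resulting 5×5 matrix has rank 4, and its Smith normal form has invariant factors (1,1,1,1).

Now H_k = ker ∂_k / im ∂_{k+1}, so:

  H_0: rank C_0 − rank ∂_1 = 5 − 4 = 1, and the invariant factors of ∂_1 are all 1, so H_0 = Z.
  H_1: rank ker ∂_1 − rank ∂_2 = (5 − 4) − 0 = 1, and there is no ∂_2, so H_1 = Z.

(K is a triangulation of the circle S^1.)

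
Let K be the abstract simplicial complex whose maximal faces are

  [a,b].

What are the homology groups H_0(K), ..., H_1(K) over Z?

Order the vertices as a < b. Listing each simplex with vertices in this order, K has dimension 1 with simplices:

  0-simplices (2): a, b
  1-simplices (1): ab

giving chain groups C_0 ≅ Z^2, C_1 ≅ Z^1.

∂_1: C_1 → C_0 maps an edge to its endpoints' difference, ∂[p,q] = q − p.
The resulting 2×1 matrix has rank 1, and its Smith normal form has invariant factors (1).

Reading off H_k = ker ∂_k / im ∂_{k+1}:

  H_0: rank C_0 − rank ∂_1 = 2 − 1 = 1, and the invariant factors of ∂_1 are all 1, so H_0 ≅ Z.
  H_1: rank ker ∂_1 − rank ∂_2 = (1 − 1) − 0 = 0, and there is no ∂_2, so H_1 ≅ 0.

(K is a triangulation of the 1-simplex.)

H_0 = Z,  H_1 = 0.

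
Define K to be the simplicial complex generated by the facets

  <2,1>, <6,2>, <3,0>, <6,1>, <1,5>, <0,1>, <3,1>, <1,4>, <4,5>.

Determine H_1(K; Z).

H_1 ≅ Z^3.

We work with the vertex ordering 0 < 1 < 2 < 3 < 4 < 5 < 6. The simplices of K, each written with vertices in increasing order, are:

  0-simplices (7): [0], [1], [2], [3], [4], [5], [6]
  1-simplices (9): [0,1], [0,3], [1,2], [1,3], [1,4], [1,5], [1,6], [2,6], [4,5]

Hence C_0 ≅ Z^7, C_1 ≅ Z^9.

The boundary map ∂_1: C_1 → C_0 sends each edge [p,q] (with p < q) to q − p. For instance
  ∂[1,5] = [5] − [1].
This gives a 7×9 integer matrix of rank 6; reducing to Smith normal form yields diagonal entries (1,1,1,1,1,1).

Reading off H_k = ker ∂_k / im ∂_{k+1}:

  H_1: rank ker ∂_1 − rank ∂_2 = (9 − 6) − 0 = 3, and there is no ∂_2, so H_1 = Z^3.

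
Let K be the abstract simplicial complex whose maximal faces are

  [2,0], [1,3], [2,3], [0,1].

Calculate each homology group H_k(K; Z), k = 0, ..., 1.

Order the vertices as 0 < 1 < 2 < 3. Listing each simplex with vertices in this order, K has dimension 1 with simplices:

  0-simplices (4): [0], [1], [2], [3]
  1-simplices (4): [0,1], [0,2], [1,3], [2,3]

Hence C_0 ≅ Z^4, C_1 ≅ Z^4.

Boundary ∂_1: C_1 → C_0 sends each edge [p,q] (with p < q) to q − p. For instance
  ∂[2,3] = [3] − [2].
The 4×4 boundary matrix has rank 3 and Smith normal form diag(1,1,1).

From H_k ≅ ker(∂_k) / im(∂_{k+1}) we obtain:

  H_0: rank C_0 − rank ∂_1 = 4 − 3 = 1, and the invariant factors of ∂_1 are all 1, so H_0 ≅ Z.
  H_1: rank ker ∂_1 − rank ∂_2 = (4 − 3) − 0 = 1, and there is no ∂_2, so H_1 ≅ Z.

H_0 = Z,  H_1 = Z.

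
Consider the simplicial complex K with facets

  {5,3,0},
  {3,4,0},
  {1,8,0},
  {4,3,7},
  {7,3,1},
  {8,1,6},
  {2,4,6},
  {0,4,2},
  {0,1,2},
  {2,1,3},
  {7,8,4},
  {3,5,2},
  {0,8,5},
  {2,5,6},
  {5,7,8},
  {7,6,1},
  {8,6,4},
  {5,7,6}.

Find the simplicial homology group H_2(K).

Order the vertices as 0 < 1 < 2 < 3 < 4 < 5 < 6 < 7 < 8. Listing each simplex with vertices in this order, K has dimension 2 with simplices:

  0-simplices (9): [0], [1], [2], [3], [4], [5], [6], [7], [8]
  1-simplices (27): (27 of them)
  2-simplices (18): [0,1,2], [0,1,8], [0,2,4], [0,3,4], [0,3,5], [0,5,8], [1,2,3], [1,3,7], [1,6,7], [1,6,8], [2,3,5], [2,4,6], [2,5,6], [3,4,7], [4,6,8], [4,7,8], [5,6,7], [5,7,8]

so the chain groups are C_0 ≅ Z^9, C_1 ≅ Z^27, C_2 ≅ Z^18.

The boundary map ∂_1: C_1 → C_0 is given by ∂[p,q] = [q] − [p]. For instance
  ∂[4,6] = [6] − [4].
This gives a 9×27 integer matrix of rank 8; reducing to Smith normal form yields diagonal entries (1,1,1,1,1,1,1,1).

The boundary map ∂_2: C_2 → C_1 maps a triangle to the signed sum of its edges. For instance
  ∂[0,3,4] = [3,4] − [0,4] + [0,3],
  ∂[2,4,6] = [4,6] − [2,6] + [2,4].
The 27×18 boundary matrix has rank 18 and Smith normal form diag(1,1,1,1,1,1,1,1,1,1,1,1,1,1,1,1,1,2).

Now H_k = ker ∂_k / im ∂_{k+1}, so:

  H_2: rank ker ∂_2 − rank ∂_3 = (18 − 18) − 0 = 0, and there is no ∂_3, so H_2 = 0.

(K is a triangulation of the Klein bottle.)

H_2 ≅ 0.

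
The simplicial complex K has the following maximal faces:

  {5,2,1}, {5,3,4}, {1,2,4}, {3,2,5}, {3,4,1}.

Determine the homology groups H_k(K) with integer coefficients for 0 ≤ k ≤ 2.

H_0 ≅ Z,  H_1 ≅ Z,  H_2 = 0.

Take the total order 1 < 2 < 3 < 4 < 5 on the vertex set. Then K (dimension 2) consists of the simplices:

  0-simplices (5): [1], [2], [3], [4], [5]
  1-simplices (10): [1,2], [1,3], [1,4], [1,5], [2,3], [2,4], [2,5], [3,4], [3,5], [4,5]
  2-simplices (5): [1,2,4], [1,2,5], [1,3,4], [2,3,5], [3,4,5]

giving chain groups C_0 ≅ Z^5, C_1 ≅ Z^10, C_2 ≅ Z^5.

∂_1: C_1 → C_0 sends each edge [p,q] (with p < q) to q − p. For instance
  ∂[2,5] = [5] − [2].
The resulting 5×10 matrix has rank 4, and its Smith normal form has invariant factors (1,1,1,1).

The boundary map ∂_2: C_2 → C_1 maps a triangle to the signed sum of its edges. For instance
  ∂[1,2,5] = [2,5] − [1,5] + [1,2],
  ∂[1,3,4] = [3,4] − [1,4] + [1,3].
The 10×5 boundary matrix has rank 5 and Smith normal form diag(1,1,1,1,1).

From H_k ≅ ker(∂_k) / im(∂_{k+1}) we obtain:

  H_0: rank C_0 − rank ∂_1 = 5 − 4 = 1, and the invariant factors of ∂_1 are all 1, so H_0 = Z.
  H_1: rank ker ∂_1 − rank ∂_2 = (10 − 4) − 5 = 1, and the invariant factors of ∂_2 are all 1, so H_1 = Z.
  H_2: rank ker ∂_2 − rank ∂_3 = (5 − 5) − 0 = 0, and there is no ∂_3, so H_2 = 0.

As a check, the Euler characteristic is 5 − 10 + 5 = 0, which agrees with 1 − 1 + 0 = 0.
(K is a triangulation of the Möbius band.)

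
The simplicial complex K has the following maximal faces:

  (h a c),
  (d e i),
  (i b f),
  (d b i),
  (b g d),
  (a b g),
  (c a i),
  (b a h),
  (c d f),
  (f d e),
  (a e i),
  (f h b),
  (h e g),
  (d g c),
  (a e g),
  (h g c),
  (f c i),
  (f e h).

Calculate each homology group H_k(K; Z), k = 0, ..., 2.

H_0 ≅ Z,  H_1 ≅ Z × Z/2,  H_2 = 0.

Order the vertices as a < b < c < d < e < f < g < h < i. Listing each simplex with vertices in this order, K has dimension 2 with simplices:

  0-simplices (9): a, b, c, d, e, f, g, h, i
  1-simplices (27): ab, ac, ae, ag, ah, ai, bd, bf, bg, bh, bi, cd, cf, cg, ch, ci, de, df, dg, di, ef, eg, eh, ei, fh, fi, gh
  2-simplices (18): abg, abh, ach, aci, aeg, aei, bdg, bdi, bfh, bfi, cdf, cdg, cfi, cgh, def, dei, efh, egh

giving chain groups C_0 ≅ Z^9, C_1 ≅ Z^27, C_2 ≅ Z^18.

∂_1: C_1 → C_0 sends each edge [p,q] (with p < q) to q − p. For instance
  ∂fi = i − f.
As a 9×27 matrix over Z this has rank 8, with invariant factors (1,1,1,1,1,1,1,1).

The boundary map ∂_2: C_2 → C_1 sends each 2-simplex [p,q,r] to [q,r] − [p,r] + [p,q]. For instance
  ∂bdi = di − bi + bd,
  ∂aci = ci − ai + ac.
The 27×18 boundary matrix has rank 18 and Smith normal form diag(1,1,1,1,1,1,1,1,1,1,1,1,1,1,1,1,1,2).

Now H_k = ker ∂_k / im ∂_{k+1}, so:

  H_0: rank C_0 − rank ∂_1 = 9 − 8 = 1, and the invariant factors of ∂_1 are all 1, so H_0 = Z.
  H_1: rank ker ∂_1 − rank ∂_2 = (27 − 8) − 18 = 1, and ∂_2 has invariant factor 2 > 1, so H_1 = Z × Z/2.
  H_2: rank ker ∂_2 − rank ∂_3 = (18 − 18) − 0 = 0, and there is no ∂_3, so H_2 = 0.

As a check, the Euler characteristic is 9 − 27 + 18 = 0, which agrees with 1 − 1 + 0 = 0.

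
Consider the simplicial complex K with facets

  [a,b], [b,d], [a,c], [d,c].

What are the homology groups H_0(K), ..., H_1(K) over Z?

Order the vertices as a < b < c < d. Listing each simplex with vertices in this order, K has dimension 1 with simplices:

  0-simplices (4): a, b, c, d
  1-simplices (4): ab, ac, bd, cd

so the chain groups are C_0 ≅ Z^4, C_1 ≅ Z^4.

Boundary ∂_1: C_1 → C_0 maps an edge to its endpoints' difference, ∂[p,q] = q − p. For instance
  ∂cd = d − c.
The 4×4 boundary matrix has rank 3 and Smith normal form diag(1,1,1).

Computing H_k = (kernel of ∂_k) / (image of ∂_{k+1}):

  H_0: rank C_0 − rank ∂_1 = 4 − 3 = 1, and the invariant factors of ∂_1 are all 1, so H_0 = Z.
  H_1: rank ker ∂_1 − rank ∂_2 = (4 − 3) − 0 = 1, and there is no ∂_2, so H_1 = Z.

(K is a triangulation of the circle S^1.)

H_0 = Z,  H_1 = Z.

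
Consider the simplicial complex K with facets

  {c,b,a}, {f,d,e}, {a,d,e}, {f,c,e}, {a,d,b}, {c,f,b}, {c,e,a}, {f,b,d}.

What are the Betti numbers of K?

We work with the vertex ordering a < b < c < d < e < f. The simplices of K, each written with vertices in increasing order, are:

  0-simplices (6): a, b, c, d, e, f
  1-simplices (12): ab, ac, ad, ae, bc, bd, bf, ce, cf, de, df, ef
  2-simplices (8): abc, abd, ace, ade, bcf, bdf, cef, def

so the chain groups are C_0 ≅ Z^6, C_1 ≅ Z^12, C_2 ≅ Z^8.

∂_1: C_1 → C_0 sends each edge [p,q] (with p < q) to q − p.
The resulting 6×12 matrix has rank 5, and its Smith normal form has invariant factors (1,1,1,1,1).

The boundary map ∂_2: C_2 → C_1 acts by ∂[p,q,r] = [q,r] − [p,r] + [p,q]. For instance
  ∂abc = bc − ac + ab,
  ∂abd = bd − ad + ab.
The 12×8 boundary matrix has rank 7 and Smith normal form diag(1,1,1,1,1,1,1).

From H_k ≅ ker(∂_k) / im(∂_{k+1}) we obtain:

  H_0: rank C_0 − rank ∂_1 = 6 − 5 = 1, and the invariant factors of ∂_1 are all 1, so H_0 = Z.
  H_1: rank ker ∂_1 − rank ∂_2 = (12 − 5) − 7 = 0, and the invariant factors of ∂_2 are all 1, so H_1 = 0.
  H_2: rank ker ∂_2 − rank ∂_3 = (8 − 7) − 0 = 1, and there is no ∂_3, so H_2 = Z.

Hence the Betti numbers are b_0 = 1, b_1 = 0, b_2 = 1.

b_0 = 1, b_1 = 0, b_2 = 1.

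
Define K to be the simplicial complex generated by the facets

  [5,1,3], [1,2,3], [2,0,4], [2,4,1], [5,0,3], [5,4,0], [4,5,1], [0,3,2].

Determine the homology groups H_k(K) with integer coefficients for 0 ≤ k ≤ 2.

Fix the vertex order 0 < 1 < 2 < 3 < 4 < 5 and write every simplex with vertices in increasing order. Then dim K = 2 and the simplices of K are:

  0-simplices (6): [0], [1], [2], [3], [4], [5]
  1-simplices (12): [0,2], [0,3], [0,4], [0,5], [1,2], [1,3], [1,4], [1,5], [2,3], [2,4], [3,5], [4,5]
  2-simplices (8): [0,2,3], [0,2,4], [0,3,5], [0,4,5], [1,2,3], [1,2,4], [1,3,5], [1,4,5]

so the chain groups are C_0 ≅ Z^6, C_1 ≅ Z^12, C_2 ≅ Z^8.

The boundary map ∂_1: C_1 → C_0 sends each edge [p,q] (with p < q) to q − p.
The 6×12 boundary matrix has rank 5 and Smith normal form diag(1,1,1,1,1).

∂_2: C_2 → C_1 acts by ∂[p,q,r] = [q,r] − [p,r] + [p,q]. For instance
  ∂[1,2,4] = [2,4] − [1,4] + [1,2],
  ∂[1,2,3] = [2,3] − [1,3] + [1,2].
This gives a 12×8 integer matrix of rank 7; reducing to Smith normal form yields diagonal entries (1,1,1,1,1,1,1).

From H_k ≅ ker(∂_k) / im(∂_{k+1}) we obtain:

  H_0: rank C_0 − rank ∂_1 = 6 − 5 = 1, and the invariant factors of ∂_1 are all 1, so H_0 = Z.
  H_1: rank ker ∂_1 − rank ∂_2 = (12 − 5) − 7 = 0, and the invariant factors of ∂_2 are all 1, so H_1 = 0.
  H_2: rank ker ∂_2 − rank ∂_3 = (8 − 7) − 0 = 1, and there is no ∂_3, so H_2 = Z.

H_0 = Z,  H_1 = 0,  H_2 = Z.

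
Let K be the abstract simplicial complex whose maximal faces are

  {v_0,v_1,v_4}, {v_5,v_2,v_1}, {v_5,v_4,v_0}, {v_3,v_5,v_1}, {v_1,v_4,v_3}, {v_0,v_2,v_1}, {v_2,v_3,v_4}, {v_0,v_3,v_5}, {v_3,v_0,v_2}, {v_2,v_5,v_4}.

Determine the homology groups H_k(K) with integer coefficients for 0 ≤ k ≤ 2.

H_0 ≅ Z,  H_1 ≅ Z_2,  H_2 = 0.

Order the vertices as v_0 < v_1 < v_2 < v_3 < v_4 < v_5. Listing each simplex with vertices in this order, K has dimension 2 with simplices:

  0-simplices (6): [v_0], [v_1], [v_2], [v_3], [v_4], [v_5]
  1-simplices (15): (15 of them)
  2-simplices (10): [v_0,v_1,v_2], [v_0,v_1,v_4], [v_0,v_2,v_3], [v_0,v_3,v_5], [v_0,v_4,v_5], [v_1,v_2,v_5], [v_1,v_3,v_4], [v_1,v_3,v_5], [v_2,v_3,v_4], [v_2,v_4,v_5]

so the chain groups are C_0 ≅ Z^6, C_1 ≅ Z^15, C_2 ≅ Z^10.

Boundary ∂_1: C_1 → C_0 maps an edge to its endpoints' difference, ∂[p,q] = q − p.
The 6×15 boundary matrix has rank 5 and Smith normal form diag(1,1,1,1,1).

Boundary ∂_2: C_2 → C_1 acts by ∂[p,q,r] = [q,r] − [p,r] + [p,q]. For instance
  ∂[v_1,v_2,v_5] = [v_2,v_5] − [v_1,v_5] + [v_1,v_2],
  ∂[v_0,v_2,v_3] = [v_2,v_3] − [v_0,v_3] + [v_0,v_2].
This gives a 15×10 integer matrix of rank 10; reducing to Smith normal form yields diagonal entries (1,1,1,1,1,1,1,1,1,2).

From H_k ≅ ker(∂_k) / im(∂_{k+1}) we obtain:

  H_0: rank C_0 − rank ∂_1 = 6 − 5 = 1, and the invariant factors of ∂_1 are all 1, so H_0 = Z.
  H_1: rank ker ∂_1 − rank ∂_2 = (15 − 5) − 10 = 0, and ∂_2 has invariant factor 2 > 1, so H_1 = Z_2.
  H_2: rank ker ∂_2 − rank ∂_3 = (10 − 10) − 0 = 0, and there is no ∂_3, so H_2 = 0.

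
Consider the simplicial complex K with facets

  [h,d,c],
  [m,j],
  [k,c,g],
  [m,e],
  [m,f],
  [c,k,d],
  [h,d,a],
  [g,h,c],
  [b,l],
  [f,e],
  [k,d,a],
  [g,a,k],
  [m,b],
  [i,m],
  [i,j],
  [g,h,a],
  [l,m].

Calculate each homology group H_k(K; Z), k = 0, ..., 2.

H_0 = Z^2,  H_1 = Z^3,  H_2 = Z.

Fix the vertex order a < b < c < d < e < f < g < h < i < j < k < l < m and write every simplex with vertices in increasing order. Then dim K = 2 and the simplices of K are:

  0-simplices (13): a, b, c, d, e, f, g, h, i, j, k, l, m
  1-simplices (21): ad, ag, ah, ak, bl, bm, cd, cg, ch, ck, dh, dk, ef, em, fm, gh, gk, ij, im, jm, lm
  2-simplices (8): adh, adk, agh, agk, cdh, cdk, cgh, cgk

giving chain groups C_0 ≅ Z^13, C_1 ≅ Z^21, C_2 ≅ Z^8.

∂_1: C_1 → C_0 sends each edge [p,q] (with p < q) to q − p.
The resulting 13×21 matrix has rank 11, and its Smith normal form has invariant factors (1,1,1,1,1,1,1,1,1,1,1).

Boundary ∂_2: C_2 → C_1 acts by ∂[p,q,r] = [q,r] − [p,r] + [p,q]. For instance
  ∂cdk = dk − ck + cd,
  ∂cgh = gh − ch + cg.
The 21×8 boundary matrix has rank 7 and Smith normal form diag(1,1,1,1,1,1,1).

Reading off H_k = ker ∂_k / im ∂_{k+1}:

  H_0: rank C_0 − rank ∂_1 = 13 − 11 = 2, and the invariant factors of ∂_1 are all 1, so H_0 = Z^2.
  H_1: rank ker ∂_1 − rank ∂_2 = (21 − 11) − 7 = 3, and the invariant factors of ∂_2 are all 1, so H_1 = Z^3.
  H_2: rank ker ∂_2 − rank ∂_3 = (8 − 7) − 0 = 1, and there is no ∂_3, so H_2 = Z.

(K is a triangulation of the disjoint union of the 2-sphere S^2 and a wedge of 3 circles.)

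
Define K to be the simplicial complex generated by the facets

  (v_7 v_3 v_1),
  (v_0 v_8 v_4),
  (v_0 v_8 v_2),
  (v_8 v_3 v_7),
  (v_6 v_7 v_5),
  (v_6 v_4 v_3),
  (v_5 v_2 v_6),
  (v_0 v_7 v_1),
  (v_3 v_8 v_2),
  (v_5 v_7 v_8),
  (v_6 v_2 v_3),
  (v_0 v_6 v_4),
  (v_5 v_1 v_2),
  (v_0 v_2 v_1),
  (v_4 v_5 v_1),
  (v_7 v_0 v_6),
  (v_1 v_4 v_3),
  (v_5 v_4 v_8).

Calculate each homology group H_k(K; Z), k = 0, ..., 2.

H_0 ≅ Z,  H_1 ≅ Z^2,  H_2 ≅ Z.

We work with the vertex ordering v_0 < v_1 < v_2 < v_3 < v_4 < v_5 < v_6 < v_7 < v_8. The simplices of K, each written with vertices in increasing order, are:

  0-simplices (9): [v_0], [v_1], [v_2], [v_3], [v_4], [v_5], [v_6], [v_7], [v_8]
  1-simplices (27): (27 of them)
  2-simplices (18): (18 of them)

so the chain groups are C_0 ≅ Z^9, C_1 ≅ Z^27, C_2 ≅ Z^18.

Boundary ∂_1: C_1 → C_0 maps an edge to its endpoints' difference, ∂[p,q] = q − p. For instance
  ∂[v_4,v_6] = [v_6] − [v_4].
This gives a 9×27 integer matrix of rank 8; reducing to Smith normal form yields diagonal entries (1,1,1,1,1,1,1,1).

∂_2: C_2 → C_1 maps a triangle to the signed sum of its edges. For instance
  ∂[v_0,v_6,v_7] = [v_6,v_7] − [v_0,v_7] + [v_0,v_6],
  ∂[v_2,v_3,v_8] = [v_3,v_8] − [v_2,v_8] + [v_2,v_3].
The 27×18 boundary matrix has rank 17 and Smith normal form diag(1,1,1,1,1,1,1,1,1,1,1,1,1,1,1,1,1).

Now H_k = ker ∂_k / im ∂_{k+1}, so:

  H_0: rank C_0 − rank ∂_1 = 9 − 8 = 1, and the invariant factors of ∂_1 are all 1, so H_0 = Z.
  H_1: rank ker ∂_1 − rank ∂_2 = (27 − 8) − 17 = 2, and the invariant factors of ∂_2 are all 1, so H_1 = Z^2.
  H_2: rank ker ∂_2 − rank ∂_3 = (18 − 17) − 0 = 1, and there is no ∂_3, so H_2 = Z.

As a check, the Euler characteristic is 9 − 27 + 18 = 0, which agrees with 1 − 2 + 1 = 0.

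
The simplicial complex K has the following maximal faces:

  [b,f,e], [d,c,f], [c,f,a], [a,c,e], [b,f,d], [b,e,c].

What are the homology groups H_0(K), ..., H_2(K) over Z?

H_0 ≅ Z,  H_1 ≅ Z,  H_2 = 0.

We work with the vertex ordering a < b < c < d < e < f. The simplices of K, each written with vertices in increasing order, are:

  0-simplices (6): a, b, c, d, e, f
  1-simplices (12): ac, ae, af, bc, bd, be, bf, cd, ce, cf, df, ef
  2-simplices (6): ace, acf, bce, bdf, bef, cdf

Hence C_0 ≅ Z^6, C_1 ≅ Z^12, C_2 ≅ Z^6.

∂_1: C_1 → C_0 maps an edge to its endpoints' difference, ∂[p,q] = q − p.
As a 6×12 matrix over Z this has rank 5, with invariant factors (1,1,1,1,1).

The boundary map ∂_2: C_2 → C_1 maps a triangle to the signed sum of its edges. For instance
  ∂cdf = df − cf + cd,
  ∂bdf = df − bf + bd.
This gives a 12×6 integer matrix of rank 6; reducing to Smith normal form yields diagonal entries (1,1,1,1,1,1).

Computing H_k = (kernel of ∂_k) / (image of ∂_{k+1}):

  H_0: rank C_0 − rank ∂_1 = 6 − 5 = 1, and the invariant factors of ∂_1 are all 1, so H_0 = Z.
  H_1: rank ker ∂_1 − rank ∂_2 = (12 − 5) − 6 = 1, and the invariant factors of ∂_2 are all 1, so H_1 = Z.
  H_2: rank ker ∂_2 − rank ∂_3 = (6 − 6) − 0 = 0, and there is no ∂_3, so H_2 = 0.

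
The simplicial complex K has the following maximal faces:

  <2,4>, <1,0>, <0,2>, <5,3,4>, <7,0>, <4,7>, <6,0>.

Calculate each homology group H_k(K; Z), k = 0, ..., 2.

Take the total order 0 < 1 < 2 < 3 < 4 < 5 < 6 < 7 on the vertex set. Then K (dimension 2) consists of the simplices:

  0-simplices (8): [0], [1], [2], [3], [4], [5], [6], [7]
  1-simplices (9): [0,1], [0,2], [0,6], [0,7], [2,4], [3,4], [3,5], [4,5], [4,7]
  2-simplices (1): [3,4,5]

so the chain groups are C_0 ≅ Z^8, C_1 ≅ Z^9, C_2 ≅ Z^1.

∂_1: C_1 → C_0 sends each edge [p,q] (with p < q) to q − p. For instance
  ∂[0,1] = [1] − [0].
The resulting 8×9 matrix has rank 7, and its Smith normal form has invariant factors (1,1,1,1,1,1,1).

∂_2: C_2 → C_1 maps a triangle to the signed sum of its edges. For instance
  ∂[3,4,5] = [4,5] − [3,5] + [3,4].
The resulting 9×1 matrix has rank 1, and its Smith normal form has invariant factors (1).

Now H_k = ker ∂_k / im ∂_{k+1}, so:

  H_0: rank C_0 − rank ∂_1 = 8 − 7 = 1, and the invariant factors of ∂_1 are all 1, so H_0 = Z.
  H_1: rank ker ∂_1 − rank ∂_2 = (9 − 7) − 1 = 1, and the invariant factors of ∂_2 are all 1, so H_1 = Z.
  H_2: rank ker ∂_2 − rank ∂_3 = (1 − 1) − 0 = 0, and there is no ∂_3, so H_2 = 0.

H_0 = Z,  H_1 = Z,  H_2 = 0.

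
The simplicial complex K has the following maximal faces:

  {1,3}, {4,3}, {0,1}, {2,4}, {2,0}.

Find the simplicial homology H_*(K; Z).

Fix the vertex order 0 < 1 < 2 < 3 < 4 and write every simplex with vertices in increasing order. Then dim K = 1 and the simplices of K are:

  0-simplices (5): [0], [1], [2], [3], [4]
  1-simplices (5): [0,1], [0,2], [1,3], [2,4], [3,4]

Hence C_0 ≅ Z^5, C_1 ≅ Z^5.

The boundary map ∂_1: C_1 → C_0 maps an edge to its endpoints' difference, ∂[p,q] = q − p.
This gives a 5×5 integer matrix of rank 4; reducing to Smith normal form yields diagonal entries (1,1,1,1).

Computing H_k = (kernel of ∂_k) / (image of ∂_{k+1}):

  H_0: rank C_0 − rank ∂_1 = 5 − 4 = 1, and the invariant factors of ∂_1 are all 1, so H_0 = Z.
  H_1: rank ker ∂_1 − rank ∂_2 = (5 − 4) − 0 = 1, and there is no ∂_2, so H_1 = Z.

As a check, the Euler characteristic is 5 − 5 = 0, which agrees with 1 − 1 = 0.

H_0 ≅ Z,  H_1 ≅ Z.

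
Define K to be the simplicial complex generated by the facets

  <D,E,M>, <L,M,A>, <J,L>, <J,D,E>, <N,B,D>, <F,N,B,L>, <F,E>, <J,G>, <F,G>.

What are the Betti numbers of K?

b_0 = 1, b_1 = 4, b_2 = 0, b_3 = 0.

We work with the vertex ordering A < B < D < E < F < G < J < L < M < N. The simplices of K, each written with vertices in increasing order, are:

  0-simplices (10): A, B, D, E, F, G, J, L, M, N
  1-simplices (20): AL, AM, BD, BF, BL, BN, DE, DJ, DM, DN, EF, EJ, EM, FG, FL, FN, GJ, JL, LM, LN
  2-simplices (8): ALM, BDN, BFL, BFN, BLN, DEJ, DEM, FLN
  3-simplices (1): BFLN

giving chain groups C_0 ≅ Z^10, C_1 ≅ Z^20, C_2 ≅ Z^8, C_3 ≅ Z^1.

Boundary ∂_1: C_1 → C_0 maps an edge to its endpoints' difference, ∂[p,q] = q − p. For instance
  ∂DM = M − D.
This gives a 10×20 integer matrix of rank 9; reducing to Smith normal form yields diagonal entries (1,1,1,1,1,1,1,1,1).

Boundary ∂_2: C_2 → C_1 maps a triangle to the signed sum of its edges. For instance
  ∂BFL = FL − BL + BF,
  ∂ALM = LM − AM + AL.
This gives a 20×8 integer matrix of rank 7; reducing to Smith normal form yields diagonal entries (1,1,1,1,1,1,1).

∂_3: C_3 → C_2 sends each 3-simplex σ to the alternating sum Σ_i (−1)^i (σ with its i-th vertex removed). For instance
  ∂BFLN = FLN − BLN + BFN − BFL.
The 8×1 boundary matrix has rank 1 and Smith normal form diag(1).

Now H_k = ker ∂_k / im ∂_{k+1}, so:

  H_0: rank C_0 − rank ∂_1 = 10 − 9 = 1, and the invariant factors of ∂_1 are all 1, so H_0 = Z.
  H_1: rank ker ∂_1 − rank ∂_2 = (20 − 9) − 7 = 4, and the invariant factors of ∂_2 are all 1, so H_1 = Z^4.
  H_2: rank ker ∂_2 − rank ∂_3 = (8 − 7) − 1 = 0, and the invariant factors of ∂_3 are all 1, so H_2 = 0.
  H_3: rank ker ∂_3 − rank ∂_4 = (1 − 1) − 0 = 0, and there is no ∂_4, so H_3 = 0.

As a check, the Euler characteristic is 10 − 20 + 8 − 1 = -3, which agrees with 1 − 4 + 0 − 0 = -3.

Hence the Betti numbers are b_0 = 1, b_1 = 4, b_2 = 0, b_3 = 0.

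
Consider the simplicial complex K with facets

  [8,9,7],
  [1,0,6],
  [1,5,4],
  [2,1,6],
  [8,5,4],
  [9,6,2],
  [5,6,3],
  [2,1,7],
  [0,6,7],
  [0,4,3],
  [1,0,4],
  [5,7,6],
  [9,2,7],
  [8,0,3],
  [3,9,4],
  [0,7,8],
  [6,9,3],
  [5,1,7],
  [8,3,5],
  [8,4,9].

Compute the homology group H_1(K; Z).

H_1 ≅ Z × Z/2.

Take the total order 0 < 1 < 2 < 3 < 4 < 5 < 6 < 7 < 8 < 9 on the vertex set. Then K (dimension 2) consists of the simplices:

  0-simplices (10): [0], [1], [2], [3], [4], [5], [6], [7], [8], [9]
  1-simplices (30): (30 of them)
  2-simplices (20): (20 of them)

giving chain groups C_0 ≅ Z^10, C_1 ≅ Z^30, C_2 ≅ Z^20.

∂_1: C_1 → C_0 maps an edge to its endpoints' difference, ∂[p,q] = q − p.
The resulting 10×30 matrix has rank 9, and its Smith normal form has invariant factors (1,1,1,1,1,1,1,1,1).

The boundary map ∂_2: C_2 → C_1 maps a triangle to the signed sum of its edges. For instance
  ∂[4,8,9] = [8,9] − [4,9] + [4,8],
  ∂[3,5,8] = [5,8] − [3,8] + [3,5].
This gives a 30×20 integer matrix of rank 20; reducing to Smith normal form yields diagonal entries (1,1,1,1,1,1,1,1,1,1,1,1,1,1,1,1,1,1,1,2).

Computing H_k = (kernel of ∂_k) / (image of ∂_{k+1}):

  H_1: rank ker ∂_1 − rank ∂_2 = (30 − 9) − 20 = 1, and ∂_2 has invariant factor 2 > 1, so H_1 ≅ Z × Z/2.

(K is a triangulation of the Klein bottle.)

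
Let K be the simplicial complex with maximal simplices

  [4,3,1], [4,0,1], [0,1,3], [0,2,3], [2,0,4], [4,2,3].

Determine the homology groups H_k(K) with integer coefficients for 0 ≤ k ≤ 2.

H_0 = Z,  H_1 = 0,  H_2 = Z.

Take the total order 0 < 1 < 2 < 3 < 4 on the vertex set. Then K (dimension 2) consists of the simplices:

  0-simplices (5): [0], [1], [2], [3], [4]
  1-simplices (9): [0,1], [0,2], [0,3], [0,4], [1,3], [1,4], [2,3], [2,4], [3,4]
  2-simplices (6): [0,1,3], [0,1,4], [0,2,3], [0,2,4], [1,3,4], [2,3,4]

so the chain groups are C_0 ≅ Z^5, C_1 ≅ Z^9, C_2 ≅ Z^6.

Boundary ∂_1: C_1 → C_0 maps an edge to its endpoints' difference, ∂[p,q] = q − p.
This gives a 5×9 integer matrix of rank 4; reducing to Smith normal form yields diagonal entries (1,1,1,1).

Boundary ∂_2: C_2 → C_1 sends each 2-simplex [p,q,r] to [q,r] − [p,r] + [p,q]. For instance
  ∂[0,1,4] = [1,4] − [0,4] + [0,1],
  ∂[0,1,3] = [1,3] − [0,3] + [0,1].
The 9×6 boundary matrix has rank 5 and Smith normal form diag(1,1,1,1,1).

Now H_k = ker ∂_k / im ∂_{k+1}, so:

  H_0: rank C_0 − rank ∂_1 = 5 − 4 = 1, and the invariant factors of ∂_1 are all 1, so H_0 ≅ Z.
  H_1: rank ker ∂_1 − rank ∂_2 = (9 − 4) − 5 = 0, and the invariant factors of ∂_2 are all 1, so H_1 ≅ 0.
  H_2: rank ker ∂_2 − rank ∂_3 = (6 − 5) − 0 = 1, and there is no ∂_3, so H_2 ≅ Z.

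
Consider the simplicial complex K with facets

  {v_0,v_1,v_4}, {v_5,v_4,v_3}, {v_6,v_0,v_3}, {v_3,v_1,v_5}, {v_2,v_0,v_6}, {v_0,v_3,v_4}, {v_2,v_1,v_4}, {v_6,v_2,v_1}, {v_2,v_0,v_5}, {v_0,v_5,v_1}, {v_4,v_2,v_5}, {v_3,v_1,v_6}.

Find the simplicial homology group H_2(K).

H_2 ≅ 0.

Order the vertices as v_0 < v_1 < v_2 < v_3 < v_4 < v_5 < v_6. Listing each simplex with vertices in this order, K has dimension 2 with simplices:

  0-simplices (7): [v_0], [v_1], [v_2], [v_3], [v_4], [v_5], [v_6]
  1-simplices (18): (18 of them)
  2-simplices (12): (12 of them)

so the chain groups are C_0 ≅ Z^7, C_1 ≅ Z^18, C_2 ≅ Z^12.

The boundary map ∂_1: C_1 → C_0 is given by ∂[p,q] = [q] − [p]. For instance
  ∂[v_2,v_5] = [v_5] − [v_2].
The resulting 7×18 matrix has rank 6, and its Smith normal form has invariant factors (1,1,1,1,1,1).

The boundary map ∂_2: C_2 → C_1 maps a triangle to the signed sum of its edges. For instance
  ∂[v_1,v_3,v_6] = [v_3,v_6] − [v_1,v_6] + [v_1,v_3],
  ∂[v_0,v_3,v_6] = [v_3,v_6] − [v_0,v_6] + [v_0,v_3].
As a 18×12 matrix over Z this has rank 12, with invariant factors (1,1,1,1,1,1,1,1,1,1,1,2).

From H_k ≅ ker(∂_k) / im(∂_{k+1}) we obtain:

  H_2: rank ker ∂_2 − rank ∂_3 = (12 − 12) − 0 = 0, and there is no ∂_3, so H_2 ≅ 0.

(K is a triangulation of the real projective plane RP^2.)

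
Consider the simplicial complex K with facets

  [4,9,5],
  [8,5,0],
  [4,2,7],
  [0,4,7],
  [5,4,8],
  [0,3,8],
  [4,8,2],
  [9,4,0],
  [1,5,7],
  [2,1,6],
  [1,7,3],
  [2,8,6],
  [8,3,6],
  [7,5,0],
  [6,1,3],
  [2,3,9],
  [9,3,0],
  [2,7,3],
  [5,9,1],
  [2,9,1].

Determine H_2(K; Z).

H_2 ≅ 0.

Take the total order 0 < 1 < 2 < 3 < 4 < 5 < 6 < 7 < 8 < 9 on the vertex set. Then K (dimension 2) consists of the simplices:

  0-simplices (10): [0], [1], [2], [3], [4], [5], [6], [7], [8], [9]
  1-simplices (30): (30 of them)
  2-simplices (20): (20 of them)

so the chain groups are C_0 ≅ Z^10, C_1 ≅ Z^30, C_2 ≅ Z^20.

Boundary ∂_1: C_1 → C_0 maps an edge to its endpoints' difference, ∂[p,q] = q − p. For instance
  ∂[3,8] = [8] − [3].
The resulting 10×30 matrix has rank 9, and its Smith normal form has invariant factors (1,1,1,1,1,1,1,1,1).

Boundary ∂_2: C_2 → C_1 acts by ∂[p,q,r] = [q,r] − [p,r] + [p,q]. For instance
  ∂[0,3,8] = [3,8] − [0,8] + [0,3],
  ∂[2,4,8] = [4,8] − [2,8] + [2,4].
The resulting 30×20 matrix has rank 20, and its Smith normal form has invariant factors (1,1,1,1,1,1,1,1,1,1,1,1,1,1,1,1,1,1,1,2).

Reading off H_k = ker ∂_k / im ∂_{k+1}:

  H_2: rank ker ∂_2 − rank ∂_3 = (20 − 20) − 0 = 0, and there is no ∂_3, so H_2 = 0.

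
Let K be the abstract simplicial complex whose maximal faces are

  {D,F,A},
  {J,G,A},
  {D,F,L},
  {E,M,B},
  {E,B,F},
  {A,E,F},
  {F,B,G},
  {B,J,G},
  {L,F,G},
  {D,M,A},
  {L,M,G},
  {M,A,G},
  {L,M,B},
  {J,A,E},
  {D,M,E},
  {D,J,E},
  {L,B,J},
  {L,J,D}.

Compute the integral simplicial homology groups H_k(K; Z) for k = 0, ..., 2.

Order the vertices as A < B < D < E < F < G < J < L < M. Listing each simplex with vertices in this order, K has dimension 2 with simplices:

  0-simplices (9): A, B, D, E, F, G, J, L, M
  1-simplices (27): AD, AE, AF, AG, AJ, AM, BE, BF, BG, BJ, BL, BM, DE, DF, DJ, DL, DM, EF, EJ, EM, FG, FL, GJ, GL, GM, JL, LM
  2-simplices (18): ADF, ADM, AEF, AEJ, AGJ, AGM, BEF, BEM, BFG, BGJ, BJL, BLM, DEJ, DEM, DFL, DJL, FGL, GLM

giving chain groups C_0 ≅ Z^9, C_1 ≅ Z^27, C_2 ≅ Z^18.

∂_1: C_1 → C_0 is given by ∂[p,q] = [q] − [p]. For instance
  ∂BE = E − B.
The resulting 9×27 matrix has rank 8, and its Smith normal form has invariant factors (1,1,1,1,1,1,1,1).

Boundary ∂_2: C_2 → C_1 maps a triangle to the signed sum of its edges. For instance
  ∂BEM = EM − BM + BE,
  ∂DJL = JL − DL + DJ.
The 27×18 boundary matrix has rank 18 and Smith normal form diag(1,1,1,1,1,1,1,1,1,1,1,1,1,1,1,1,1,2).

From H_k ≅ ker(∂_k) / im(∂_{k+1}) we obtain:

  H_0: rank C_0 − rank ∂_1 = 9 − 8 = 1, and the invariant factors of ∂_1 are all 1, so H_0 ≅ Z.
  H_1: rank ker ∂_1 − rank ∂_2 = (27 − 8) − 18 = 1, and ∂_2 has invariant factor 2 > 1, so H_1 ≅ Z ⊕ Z_2.
  H_2: rank ker ∂_2 − rank ∂_3 = (18 − 18) − 0 = 0, and there is no ∂_3, so H_2 ≅ 0.

H_0 ≅ Z,  H_1 ≅ Z ⊕ Z_2,  H_2 = 0.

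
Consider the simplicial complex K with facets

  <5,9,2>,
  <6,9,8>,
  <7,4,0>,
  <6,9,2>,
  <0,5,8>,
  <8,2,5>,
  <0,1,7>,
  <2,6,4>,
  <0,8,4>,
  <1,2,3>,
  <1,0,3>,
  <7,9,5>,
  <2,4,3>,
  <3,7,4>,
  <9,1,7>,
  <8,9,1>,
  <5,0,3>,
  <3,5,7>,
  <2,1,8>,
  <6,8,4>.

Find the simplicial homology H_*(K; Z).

H_0 = Z,  H_1 = Z × Z/2,  H_2 = 0.

Take the total order 0 < 1 < 2 < 3 < 4 < 5 < 6 < 7 < 8 < 9 on the vertex set. Then K (dimension 2) consists of the simplices:

  0-simplices (10): [0], [1], [2], [3], [4], [5], [6], [7], [8], [9]
  1-simplices (30): (30 of them)
  2-simplices (20): (20 of them)

Hence C_0 ≅ Z^10, C_1 ≅ Z^30, C_2 ≅ Z^20.

Boundary ∂_1: C_1 → C_0 sends each edge [p,q] (with p < q) to q − p.
The resulting 10×30 matrix has rank 9, and its Smith normal form has invariant factors (1,1,1,1,1,1,1,1,1).

Boundary ∂_2: C_2 → C_1 sends each 2-simplex [p,q,r] to [q,r] − [p,r] + [p,q]. For instance
  ∂[2,4,6] = [4,6] − [2,6] + [2,4],
  ∂[0,1,3] = [1,3] − [0,3] + [0,1].
The 30×20 boundary matrix has rank 20 and Smith normal form diag(1,1,1,1,1,1,1,1,1,1,1,1,1,1,1,1,1,1,1,2).

Now H_k = ker ∂_k / im ∂_{k+1}, so:

  H_0: rank C_0 − rank ∂_1 = 10 − 9 = 1, and the invariant factors of ∂_1 are all 1, so H_0 ≅ Z.
  H_1: rank ker ∂_1 − rank ∂_2 = (30 − 9) − 20 = 1, and ∂_2 has invariant factor 2 > 1, so H_1 ≅ Z × Z/2.
  H_2: rank ker ∂_2 − rank ∂_3 = (20 − 20) − 0 = 0, and there is no ∂_3, so H_2 ≅ 0.

As a check, the Euler characteristic is 10 − 30 + 20 = 0, which agrees with 1 − 1 + 0 = 0.
(K is a triangulation of the Klein bottle.)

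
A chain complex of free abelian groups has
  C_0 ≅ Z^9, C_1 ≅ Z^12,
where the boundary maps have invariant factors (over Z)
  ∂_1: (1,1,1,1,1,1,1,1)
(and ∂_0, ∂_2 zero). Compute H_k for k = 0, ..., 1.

H_0: b_0 = 9 − 0 − 8 = 1; torsion from ∂_1 factors > 1: none. So H_0 ≅ Z.
H_1: b_1 = 12 − 8 − 0 = 4; torsion from ∂_2 factors > 1: none. So H_1 ≅ Z^4.

H_0 ≅ Z,  H_1 ≅ Z^4.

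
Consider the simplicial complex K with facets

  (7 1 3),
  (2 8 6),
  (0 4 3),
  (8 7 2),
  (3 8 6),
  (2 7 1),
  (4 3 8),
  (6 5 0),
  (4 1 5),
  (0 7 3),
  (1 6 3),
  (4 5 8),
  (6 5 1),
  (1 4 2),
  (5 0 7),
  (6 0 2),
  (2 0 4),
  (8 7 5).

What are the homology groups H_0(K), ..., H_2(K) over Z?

Fix the vertex order 0 < 1 < 2 < 3 < 4 < 5 < 6 < 7 < 8 and write every simplex with vertices in increasing order. Then dim K = 2 and the simplices of K are:

  0-simplices (9): [0], [1], [2], [3], [4], [5], [6], [7], [8]
  1-simplices (27): (27 of them)
  2-simplices (18): [0,2,4], [0,2,6], [0,3,4], [0,3,7], [0,5,6], [0,5,7], [1,2,4], [1,2,7], [1,3,6], [1,3,7], [1,4,5], [1,5,6], [2,6,8], [2,7,8], [3,4,8], [3,6,8], [4,5,8], [5,7,8]

giving chain groups C_0 ≅ Z^9, C_1 ≅ Z^27, C_2 ≅ Z^18.

The boundary map ∂_1: C_1 → C_0 sends each edge [p,q] (with p < q) to q − p. For instance
  ∂[5,6] = [6] − [5].
The resulting 9×27 matrix has rank 8, and its Smith normal form has invariant factors (1,1,1,1,1,1,1,1).

The boundary map ∂_2: C_2 → C_1 sends each 2-simplex [p,q,r] to [q,r] − [p,r] + [p,q]. For instance
  ∂[3,6,8] = [6,8] − [3,8] + [3,6],
  ∂[3,4,8] = [4,8] − [3,8] + [3,4].
The resulting 27×18 matrix has rank 17, and its Smith normal form has invariant factors (1,1,1,1,1,1,1,1,1,1,1,1,1,1,1,1,1).

Reading off H_k = ker ∂_k / im ∂_{k+1}:

  H_0: rank C_0 − rank ∂_1 = 9 − 8 = 1, and the invariant factors of ∂_1 are all 1, so H_0 ≅ Z.
  H_1: rank ker ∂_1 − rank ∂_2 = (27 − 8) − 17 = 2, and the invariant factors of ∂_2 are all 1, so H_1 ≅ Z^2.
  H_2: rank ker ∂_2 − rank ∂_3 = (18 − 17) − 0 = 1, and there is no ∂_3, so H_2 ≅ Z.

As a check, the Euler characteristic is 9 − 27 + 18 = 0, which agrees with 1 − 2 + 1 = 0.

H_0 ≅ Z,  H_1 ≅ Z^2,  H_2 ≅ Z.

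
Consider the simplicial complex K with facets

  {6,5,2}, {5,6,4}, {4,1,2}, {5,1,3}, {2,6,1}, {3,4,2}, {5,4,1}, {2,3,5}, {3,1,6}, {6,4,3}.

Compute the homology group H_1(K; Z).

Fix the vertex order 1 < 2 < 3 < 4 < 5 < 6 and write every simplex with vertices in increasing order. Then dim K = 2 and the simplices of K are:

  0-simplices (6): [1], [2], [3], [4], [5], [6]
  1-simplices (15): [1,2], [1,3], [1,4], [1,5], [1,6], [2,3], [2,4], [2,5], [2,6], [3,4], [3,5], [3,6], [4,5], [4,6], [5,6]
  2-simplices (10): [1,2,4], [1,2,6], [1,3,5], [1,3,6], [1,4,5], [2,3,4], [2,3,5], [2,5,6], [3,4,6], [4,5,6]

giving chain groups C_0 ≅ Z^6, C_1 ≅ Z^15, C_2 ≅ Z^10.

∂_1: C_1 → C_0 is given by ∂[p,q] = [q] − [p]. For instance
  ∂[3,4] = [4] − [3].
The 6×15 boundary matrix has rank 5 and Smith normal form diag(1,1,1,1,1).

∂_2: C_2 → C_1 sends each 2-simplex [p,q,r] to [q,r] − [p,r] + [p,q]. For instance
  ∂[2,5,6] = [5,6] − [2,6] + [2,5],
  ∂[1,3,6] = [3,6] − [1,6] + [1,3].
The 15×10 boundary matrix has rank 10 and Smith normal form diag(1,1,1,1,1,1,1,1,1,2).

Reading off H_k = ker ∂_k / im ∂_{k+1}:

  H_1: rank ker ∂_1 − rank ∂_2 = (15 − 5) − 10 = 0, and ∂_2 has invariant factor 2 > 1, so H_1 ≅ Z/2Z.

H_1 ≅ Z/2Z.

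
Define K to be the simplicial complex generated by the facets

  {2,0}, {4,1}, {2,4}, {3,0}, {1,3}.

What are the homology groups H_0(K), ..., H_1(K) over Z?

Fix the vertex order 0 < 1 < 2 < 3 < 4 and write every simplex with vertices in increasing order. Then dim K = 1 and the simplices of K are:

  0-simplices (5): [0], [1], [2], [3], [4]
  1-simplices (5): [0,2], [0,3], [1,3], [1,4], [2,4]

giving chain groups C_0 ≅ Z^5, C_1 ≅ Z^5.

The boundary map ∂_1: C_1 → C_0 maps an edge to its endpoints' difference, ∂[p,q] = q − p.
This gives a 5×5 integer matrix of rank 4; reducing to Smith normal form yields diagonal entries (1,1,1,1).

Reading off H_k = ker ∂_k / im ∂_{k+1}:

  H_0: rank C_0 − rank ∂_1 = 5 − 4 = 1, and the invariant factors of ∂_1 are all 1, so H_0 = Z.
  H_1: rank ker ∂_1 − rank ∂_2 = (5 − 4) − 0 = 1, and there is no ∂_2, so H_1 = Z.

H_0 = Z,  H_1 = Z.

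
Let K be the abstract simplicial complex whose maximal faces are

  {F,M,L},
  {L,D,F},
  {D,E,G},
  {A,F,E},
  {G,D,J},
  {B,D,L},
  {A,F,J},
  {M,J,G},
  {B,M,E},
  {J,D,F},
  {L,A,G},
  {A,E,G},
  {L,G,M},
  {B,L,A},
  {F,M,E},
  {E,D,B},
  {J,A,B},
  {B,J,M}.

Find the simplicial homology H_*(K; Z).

H_0 = Z,  H_1 = Z^2,  H_2 = Z.

We work with the vertex ordering A < B < D < E < F < G < J < L < M. The simplices of K, each written with vertices in increasing order, are:

  0-simplices (9): A, B, D, E, F, G, J, L, M
  1-simplices (27): AB, AE, AF, AG, AJ, AL, BD, BE, BJ, BL, BM, DE, DF, DG, DJ, DL, EF, EG, EM, FJ, FL, FM, GJ, GL, GM, JM, LM
  2-simplices (18): ABJ, ABL, AEF, AEG, AFJ, AGL, BDE, BDL, BEM, BJM, DEG, DFJ, DFL, DGJ, EFM, FLM, GJM, GLM

giving chain groups C_0 ≅ Z^9, C_1 ≅ Z^27, C_2 ≅ Z^18.

The boundary map ∂_1: C_1 → C_0 maps an edge to its endpoints' difference, ∂[p,q] = q − p. For instance
  ∂FM = M − F.
The resulting 9×27 matrix has rank 8, and its Smith normal form has invariant factors (1,1,1,1,1,1,1,1).

The boundary map ∂_2: C_2 → C_1 acts by ∂[p,q,r] = [q,r] − [p,r] + [p,q]. For instance
  ∂BDE = DE − BE + BD,
  ∂DFL = FL − DL + DF.
The 27×18 boundary matrix has rank 17 and Smith normal form diag(1,1,1,1,1,1,1,1,1,1,1,1,1,1,1,1,1).

Now H_k = ker ∂_k / im ∂_{k+1}, so:

  H_0: rank C_0 − rank ∂_1 = 9 − 8 = 1, and the invariant factors of ∂_1 are all 1, so H_0 ≅ Z.
  H_1: rank ker ∂_1 − rank ∂_2 = (27 − 8) − 17 = 2, and the invariant factors of ∂_2 are all 1, so H_1 ≅ Z^2.
  H_2: rank ker ∂_2 − rank ∂_3 = (18 − 17) − 0 = 1, and there is no ∂_3, so H_2 ≅ Z.

(K is a triangulation of the torus T^2.)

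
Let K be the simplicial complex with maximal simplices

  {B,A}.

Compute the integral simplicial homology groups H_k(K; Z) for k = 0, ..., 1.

Order the vertices as A < B. Listing each simplex with vertices in this order, K has dimension 1 with simplices:

  0-simplices (2): A, B
  1-simplices (1): AB

so the chain groups are C_0 ≅ Z^2, C_1 ≅ Z^1.

Boundary ∂_1: C_1 → C_0 sends each edge [p,q] (with p < q) to q − p. For instance
  ∂AB = B − A.
The 2×1 boundary matrix has rank 1 and Smith normal form diag(1).

Now H_k = ker ∂_k / im ∂_{k+1}, so:

  H_0: rank C_0 − rank ∂_1 = 2 − 1 = 1, and the invariant factors of ∂_1 are all 1, so H_0 ≅ Z.
  H_1: rank ker ∂_1 − rank ∂_2 = (1 − 1) − 0 = 0, and there is no ∂_2, so H_1 ≅ 0.

As a check, the Euler characteristic is 2 − 1 = 1, which agrees with 1 − 0 = 1.

H_0 = Z,  H_1 = 0.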